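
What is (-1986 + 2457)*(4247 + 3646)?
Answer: 3717603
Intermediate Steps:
(-1986 + 2457)*(4247 + 3646) = 471*7893 = 3717603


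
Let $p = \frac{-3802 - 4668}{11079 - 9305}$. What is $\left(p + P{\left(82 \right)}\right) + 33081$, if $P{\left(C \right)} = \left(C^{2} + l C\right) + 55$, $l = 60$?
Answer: $\frac{39715625}{887} \approx 44775.0$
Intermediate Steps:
$P{\left(C \right)} = 55 + C^{2} + 60 C$ ($P{\left(C \right)} = \left(C^{2} + 60 C\right) + 55 = 55 + C^{2} + 60 C$)
$p = - \frac{4235}{887}$ ($p = \frac{-3802 - 4668}{1774} = \left(-3802 - 4668\right) \frac{1}{1774} = \left(-8470\right) \frac{1}{1774} = - \frac{4235}{887} \approx -4.7745$)
$\left(p + P{\left(82 \right)}\right) + 33081 = \left(- \frac{4235}{887} + \left(55 + 82^{2} + 60 \cdot 82\right)\right) + 33081 = \left(- \frac{4235}{887} + \left(55 + 6724 + 4920\right)\right) + 33081 = \left(- \frac{4235}{887} + 11699\right) + 33081 = \frac{10372778}{887} + 33081 = \frac{39715625}{887}$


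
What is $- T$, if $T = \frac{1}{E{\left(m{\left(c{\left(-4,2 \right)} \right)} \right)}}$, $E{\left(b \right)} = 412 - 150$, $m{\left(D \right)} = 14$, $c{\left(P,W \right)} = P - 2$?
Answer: $- \frac{1}{262} \approx -0.0038168$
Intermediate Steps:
$c{\left(P,W \right)} = -2 + P$ ($c{\left(P,W \right)} = P - 2 = -2 + P$)
$E{\left(b \right)} = 262$ ($E{\left(b \right)} = 412 - 150 = 262$)
$T = \frac{1}{262} \approx 0.0038168$
$- T = \left(-1\right) \frac{1}{262} = - \frac{1}{262}$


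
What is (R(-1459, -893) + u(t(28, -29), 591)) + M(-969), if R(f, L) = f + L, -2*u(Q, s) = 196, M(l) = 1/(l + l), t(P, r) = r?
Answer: -4748101/1938 ≈ -2450.0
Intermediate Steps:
M(l) = 1/(2*l)
u(Q, s) = -98 (u(Q, s) = -1/2*196 = -98)
R(f, L) = L + f
(R(-1459, -893) + u(t(28, -29), 591)) + M(-969) = ((-893 - 1459) - 98) + (1/2)/(-969) = (-2352 - 98) + (1/2)*(-1/969) = -2450 - 1/1938 = -4748101/1938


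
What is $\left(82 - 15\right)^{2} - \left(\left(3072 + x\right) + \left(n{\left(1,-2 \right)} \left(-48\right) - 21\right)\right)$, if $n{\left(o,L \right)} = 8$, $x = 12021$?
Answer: $-10199$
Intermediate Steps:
$\left(82 - 15\right)^{2} - \left(\left(3072 + x\right) + \left(n{\left(1,-2 \right)} \left(-48\right) - 21\right)\right) = \left(82 - 15\right)^{2} - \left(\left(3072 + 12021\right) + \left(8 \left(-48\right) - 21\right)\right) = 67^{2} - \left(15093 - 405\right) = 4489 - \left(15093 - 405\right) = 4489 - 14688 = -10199$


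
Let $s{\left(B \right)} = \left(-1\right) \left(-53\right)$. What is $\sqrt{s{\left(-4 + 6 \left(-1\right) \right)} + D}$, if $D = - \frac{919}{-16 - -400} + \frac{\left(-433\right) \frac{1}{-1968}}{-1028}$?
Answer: $\frac{\sqrt{1438403446490}}{168592} \approx 7.1138$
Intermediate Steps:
$s{\left(B \right)} = 53$
$D = - \frac{3228123}{1348736}$ ($D = - \frac{919}{-16 + 400} + \left(-433\right) \left(- \frac{1}{1968}\right) \left(- \frac{1}{1028}\right) = - \frac{919}{384} + \frac{433}{1968} \left(- \frac{1}{1028}\right) = \left(-919\right) \frac{1}{384} - \frac{433}{2023104} = - \frac{919}{384} - \frac{433}{2023104} = - \frac{3228123}{1348736} \approx -2.3934$)
$\sqrt{s{\left(-4 + 6 \left(-1\right) \right)} + D} = \sqrt{53 - \frac{3228123}{1348736}} = \sqrt{\frac{68254885}{1348736}} = \frac{\sqrt{1438403446490}}{168592}$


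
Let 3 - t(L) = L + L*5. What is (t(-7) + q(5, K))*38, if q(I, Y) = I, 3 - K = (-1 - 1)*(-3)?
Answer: 1900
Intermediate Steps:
t(L) = 3 - 6*L (t(L) = 3 - (L + L*5) = 3 - (L + 5*L) = 3 - 6*L)
K = -3 (K = 3 - (-1 - 1)*(-3) = 3 - (-2)*(-3) = 3 - 1*6 = 3 - 6 = -3)
(t(-7) + q(5, K))*38 = ((3 - 6*(-7)) + 5)*38 = ((3 + 42) + 5)*38 = (45 + 5)*38 = 50*38 = 1900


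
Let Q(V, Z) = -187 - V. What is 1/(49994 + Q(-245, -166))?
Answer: 1/50052 ≈ 1.9979e-5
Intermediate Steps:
1/(49994 + Q(-245, -166)) = 1/(49994 + (-187 - 1*(-245))) = 1/(49994 + (-187 + 245)) = 1/(49994 + 58) = 1/50052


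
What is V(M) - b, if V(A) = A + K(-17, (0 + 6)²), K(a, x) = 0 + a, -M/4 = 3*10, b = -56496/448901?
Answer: -61442941/448901 ≈ -136.87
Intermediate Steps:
b = -56496/448901 (b = -56496*1/448901 = -56496/448901 ≈ -0.12585)
M = -120 (M = -12*10 = -4*30 = -120)
K(a, x) = a
V(A) = -17 + A (V(A) = A - 17 = -17 + A)
V(M) - b = (-17 - 120) - 1*(-56496/448901) = -137 + 56496/448901 = -61442941/448901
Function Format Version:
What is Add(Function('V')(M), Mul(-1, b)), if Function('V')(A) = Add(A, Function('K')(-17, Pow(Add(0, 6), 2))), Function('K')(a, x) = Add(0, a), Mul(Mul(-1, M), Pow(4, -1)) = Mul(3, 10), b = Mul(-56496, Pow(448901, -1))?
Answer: Rational(-61442941, 448901) ≈ -136.87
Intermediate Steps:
b = Rational(-56496, 448901) (b = Mul(-56496, Rational(1, 448901)) = Rational(-56496, 448901) ≈ -0.12585)
M = -120 (M = Mul(-4, Mul(3, 10)) = Mul(-4, 30) = -120)
Function('K')(a, x) = a
Function('V')(A) = Add(-17, A) (Function('V')(A) = Add(A, -17) = Add(-17, A))
Add(Function('V')(M), Mul(-1, b)) = Add(Add(-17, -120), Mul(-1, Rational(-56496, 448901))) = Add(-137, Rational(56496, 448901)) = Rational(-61442941, 448901)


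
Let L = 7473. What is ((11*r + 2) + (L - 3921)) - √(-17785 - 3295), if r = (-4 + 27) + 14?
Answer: 3961 - 2*I*√5270 ≈ 3961.0 - 145.19*I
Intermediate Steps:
r = 37 (r = 23 + 14 = 37)
((11*r + 2) + (L - 3921)) - √(-17785 - 3295) = ((11*37 + 2) + (7473 - 3921)) - √(-17785 - 3295) = ((407 + 2) + 3552) - √(-21080) = (409 + 3552) - 2*I*√5270 = 3961 - 2*I*√5270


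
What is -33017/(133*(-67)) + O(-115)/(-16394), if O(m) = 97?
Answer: 77202333/20869562 ≈ 3.6993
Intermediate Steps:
-33017/(133*(-67)) + O(-115)/(-16394) = -33017/(133*(-67)) + 97/(-16394) = -33017/(-8911) + 97*(-1/16394) = -33017*(-1/8911) - 97/16394 = 33017/8911 - 97/16394 = 77202333/20869562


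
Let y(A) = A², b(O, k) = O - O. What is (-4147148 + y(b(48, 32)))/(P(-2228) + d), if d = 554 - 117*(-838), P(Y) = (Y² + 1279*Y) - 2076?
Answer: -1036787/552724 ≈ -1.8758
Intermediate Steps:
b(O, k) = 0
P(Y) = -2076 + Y² + 1279*Y
d = 98600 (d = 554 + 98046 = 98600)
(-4147148 + y(b(48, 32)))/(P(-2228) + d) = (-4147148 + 0²)/((-2076 + (-2228)² + 1279*(-2228)) + 98600) = (-4147148 + 0)/((-2076 + 4963984 - 2849612) + 98600) = -4147148/(2112296 + 98600) = -4147148/2210896 = -4147148*1/2210896 = -1036787/552724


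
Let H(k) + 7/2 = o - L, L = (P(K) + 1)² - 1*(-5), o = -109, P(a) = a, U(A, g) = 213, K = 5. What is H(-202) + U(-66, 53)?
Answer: 119/2 ≈ 59.500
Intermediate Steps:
L = 41 (L = (5 + 1)² - 1*(-5) = 6² + 5 = 36 + 5 = 41)
H(k) = -307/2 (H(k) = -7/2 + (-109 - 1*41) = -7/2 + (-109 - 41) = -7/2 - 150 = -307/2)
H(-202) + U(-66, 53) = -307/2 + 213 = 119/2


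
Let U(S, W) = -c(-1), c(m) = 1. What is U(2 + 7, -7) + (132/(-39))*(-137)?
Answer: 6015/13 ≈ 462.69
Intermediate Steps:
U(S, W) = -1 (U(S, W) = -1*1 = -1)
U(2 + 7, -7) + (132/(-39))*(-137) = -1 + (132/(-39))*(-137) = -1 + (132*(-1/39))*(-137) = -1 - 44/13*(-137) = -1 + 6028/13 = 6015/13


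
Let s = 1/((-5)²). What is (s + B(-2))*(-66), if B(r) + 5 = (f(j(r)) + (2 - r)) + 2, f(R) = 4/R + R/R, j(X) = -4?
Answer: -1716/25 ≈ -68.640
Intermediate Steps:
f(R) = 1 + 4/R (f(R) = 4/R + 1 = 1 + 4/R)
B(r) = -1 - r (B(r) = -5 + (((4 - 4)/(-4) + (2 - r)) + 2) = -5 + ((-¼*0 + (2 - r)) + 2) = -5 + ((0 + (2 - r)) + 2) = -5 + ((2 - r) + 2) = -5 + (4 - r) = -1 - r)
s = 1/25 ≈ 0.040000
(s + B(-2))*(-66) = (1/25 + (-1 - 1*(-2)))*(-66) = (1/25 + (-1 + 2))*(-66) = (1/25 + 1)*(-66) = (26/25)*(-66) = -1716/25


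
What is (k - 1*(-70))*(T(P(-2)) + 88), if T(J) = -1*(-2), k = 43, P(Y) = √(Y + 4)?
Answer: 10170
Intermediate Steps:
P(Y) = √(4 + Y)
T(J) = 2
(k - 1*(-70))*(T(P(-2)) + 88) = (43 - 1*(-70))*(2 + 88) = (43 + 70)*90 = 113*90 = 10170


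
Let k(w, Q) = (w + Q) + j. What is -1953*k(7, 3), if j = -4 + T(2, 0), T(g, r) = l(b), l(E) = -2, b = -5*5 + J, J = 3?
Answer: -7812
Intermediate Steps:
b = -22 (b = -5*5 + 3 = -25 + 3 = -22)
T(g, r) = -2
j = -6 (j = -4 - 2 = -6)
k(w, Q) = -6 + Q + w (k(w, Q) = (w + Q) - 6 = (Q + w) - 6 = -6 + Q + w)
-1953*k(7, 3) = -1953*(-6 + 3 + 7) = -1953*4 = -7812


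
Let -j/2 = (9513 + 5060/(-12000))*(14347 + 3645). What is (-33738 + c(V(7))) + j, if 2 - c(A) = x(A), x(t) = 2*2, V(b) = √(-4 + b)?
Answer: -25675076906/75 ≈ -3.4233e+8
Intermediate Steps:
x(t) = 4
c(A) = -2 (c(A) = 2 - 1*4 = 2 - 4 = -2)
j = -25672546406/75 (j = -2*(9513 + 5060/(-12000))*(14347 + 3645) = -2*(9513 + 5060*(-1/12000))*17992 = -2*(9513 - 253/600)*17992 = -5707547*17992/300 = -2*12836273203/75 = -25672546406/75 ≈ -3.4230e+8)
(-33738 + c(V(7))) + j = (-33738 - 2) - 25672546406/75 = -33740 - 25672546406/75 = -25675076906/75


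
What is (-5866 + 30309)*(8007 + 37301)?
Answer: 1107463444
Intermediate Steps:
(-5866 + 30309)*(8007 + 37301) = 24443*45308 = 1107463444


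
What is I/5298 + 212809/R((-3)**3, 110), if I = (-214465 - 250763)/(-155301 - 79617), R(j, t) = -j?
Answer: 2452418055004/311148891 ≈ 7881.8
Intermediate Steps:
I = 25846/13051 (I = -465228/(-234918) = -465228*(-1/234918) = 25846/13051 ≈ 1.9804)
I/5298 + 212809/R((-3)**3, 110) = (25846/13051)/5298 + 212809/((-1*(-3)**3)) = (25846/13051)*(1/5298) + 212809/((-1*(-27))) = 12923/34572099 + 212809/27 = 2452418055004/311148891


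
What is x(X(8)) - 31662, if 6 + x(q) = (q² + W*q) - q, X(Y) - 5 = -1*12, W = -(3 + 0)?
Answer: -31591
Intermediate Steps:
W = -3 (W = -1*3 = -3)
X(Y) = -7 (X(Y) = 5 - 1*12 = 5 - 12 = -7)
x(q) = -6 + q² - 4*q (x(q) = -6 + ((q² - 3*q) - q) = -6 + (q² - 4*q) = -6 + q² - 4*q)
x(X(8)) - 31662 = (-6 + (-7)² - 4*(-7)) - 31662 = (-6 + 49 + 28) - 31662 = 71 - 31662 = -31591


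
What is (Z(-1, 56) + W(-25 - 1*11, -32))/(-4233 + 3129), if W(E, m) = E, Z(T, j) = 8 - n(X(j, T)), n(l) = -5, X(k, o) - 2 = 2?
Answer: 1/48 ≈ 0.020833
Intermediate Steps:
X(k, o) = 4 (X(k, o) = 2 + 2 = 4)
Z(T, j) = 13 (Z(T, j) = 8 - 1*(-5) = 8 + 5 = 13)
(Z(-1, 56) + W(-25 - 1*11, -32))/(-4233 + 3129) = (13 + (-25 - 1*11))/(-4233 + 3129) = (13 + (-25 - 11))/(-1104) = (13 - 36)*(-1/1104) = -23*(-1/1104) = 1/48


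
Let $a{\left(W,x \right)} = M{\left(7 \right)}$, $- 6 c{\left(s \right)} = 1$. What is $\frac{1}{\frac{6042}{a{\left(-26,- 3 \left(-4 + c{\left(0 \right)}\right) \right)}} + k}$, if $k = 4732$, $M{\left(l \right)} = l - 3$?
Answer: $\frac{2}{12485} \approx 0.00016019$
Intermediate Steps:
$M{\left(l \right)} = -3 + l$ ($M{\left(l \right)} = l - 3 = -3 + l$)
$c{\left(s \right)} = - \frac{1}{6}$ ($c{\left(s \right)} = \left(- \frac{1}{6}\right) 1 = - \frac{1}{6}$)
$a{\left(W,x \right)} = 4$ ($a{\left(W,x \right)} = -3 + 7 = 4$)
$\frac{1}{\frac{6042}{a{\left(-26,- 3 \left(-4 + c{\left(0 \right)}\right) \right)}} + k} = \frac{1}{\frac{6042}{4} + 4732} = \frac{1}{6042 \cdot \frac{1}{4} + 4732} = \frac{1}{\frac{3021}{2} + 4732} = \frac{1}{\frac{12485}{2}} = \frac{2}{12485}$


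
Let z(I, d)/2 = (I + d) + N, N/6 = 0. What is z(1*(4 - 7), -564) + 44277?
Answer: 43143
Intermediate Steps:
N = 0 (N = 6*0 = 0)
z(I, d) = 2*I + 2*d (z(I, d) = 2*((I + d) + 0) = 2*(I + d) = 2*I + 2*d)
z(1*(4 - 7), -564) + 44277 = (2*(1*(4 - 7)) + 2*(-564)) + 44277 = (2*(1*(-3)) - 1128) + 44277 = (2*(-3) - 1128) + 44277 = (-6 - 1128) + 44277 = -1134 + 44277 = 43143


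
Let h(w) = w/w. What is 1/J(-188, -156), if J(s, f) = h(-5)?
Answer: 1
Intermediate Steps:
h(w) = 1
J(s, f) = 1
1/J(-188, -156) = 1/1 = 1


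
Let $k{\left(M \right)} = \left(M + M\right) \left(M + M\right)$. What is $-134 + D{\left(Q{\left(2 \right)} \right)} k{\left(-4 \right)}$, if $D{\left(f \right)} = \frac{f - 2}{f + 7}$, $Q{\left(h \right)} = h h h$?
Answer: $- \frac{542}{5} \approx -108.4$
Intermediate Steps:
$k{\left(M \right)} = 4 M^{2}$ ($k{\left(M \right)} = 2 M 2 M = 4 M^{2}$)
$Q{\left(h \right)} = h^{3}$ ($Q{\left(h \right)} = h^{2} h = h^{3}$)
$D{\left(f \right)} = \frac{-2 + f}{7 + f}$
$-134 + D{\left(Q{\left(2 \right)} \right)} k{\left(-4 \right)} = -134 + \frac{-2 + 2^{3}}{7 + 2^{3}} \cdot 4 \left(-4\right)^{2} = -134 + \frac{-2 + 8}{7 + 8} \cdot 4 \cdot 16 = -134 + \frac{1}{15} \cdot 6 \cdot 64 = -134 + \frac{2}{5} \cdot 64 = -134 + \frac{128}{5} = - \frac{542}{5}$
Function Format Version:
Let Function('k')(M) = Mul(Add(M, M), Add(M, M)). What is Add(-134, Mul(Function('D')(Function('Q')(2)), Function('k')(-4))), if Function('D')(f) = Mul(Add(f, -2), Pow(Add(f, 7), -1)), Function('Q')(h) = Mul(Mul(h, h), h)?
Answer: Rational(-542, 5) ≈ -108.40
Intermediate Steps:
Function('k')(M) = Mul(4, Pow(M, 2)) (Function('k')(M) = Mul(Mul(2, M), Mul(2, M)) = Mul(4, Pow(M, 2)))
Function('Q')(h) = Pow(h, 3) (Function('Q')(h) = Mul(Pow(h, 2), h) = Pow(h, 3))
Function('D')(f) = Mul(Pow(Add(7, f), -1), Add(-2, f)) (Function('D')(f) = Mul(Add(-2, f), Pow(Add(7, f), -1)) = Mul(Pow(Add(7, f), -1), Add(-2, f)))
Add(-134, Mul(Function('D')(Function('Q')(2)), Function('k')(-4))) = Add(-134, Mul(Mul(Pow(Add(7, Pow(2, 3)), -1), Add(-2, Pow(2, 3))), Mul(4, Pow(-4, 2)))) = Add(-134, Mul(Mul(Pow(Add(7, 8), -1), Add(-2, 8)), Mul(4, 16))) = Add(-134, Mul(Mul(Pow(15, -1), 6), 64)) = Add(-134, Mul(Mul(Rational(1, 15), 6), 64)) = Add(-134, Mul(Rational(2, 5), 64)) = Add(-134, Rational(128, 5)) = Rational(-542, 5)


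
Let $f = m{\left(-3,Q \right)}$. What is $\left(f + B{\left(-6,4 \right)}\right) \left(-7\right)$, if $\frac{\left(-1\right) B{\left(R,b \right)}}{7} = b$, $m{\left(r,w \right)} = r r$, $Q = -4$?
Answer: $133$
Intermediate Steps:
$m{\left(r,w \right)} = r^{2}$
$B{\left(R,b \right)} = - 7 b$
$f = 9$ ($f = \left(-3\right)^{2} = 9$)
$\left(f + B{\left(-6,4 \right)}\right) \left(-7\right) = \left(9 - 28\right) \left(-7\right) = \left(-19\right) \left(-7\right) = 133$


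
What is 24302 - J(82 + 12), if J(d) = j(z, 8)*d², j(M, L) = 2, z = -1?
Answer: 6630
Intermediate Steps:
J(d) = 2*d²
24302 - J(82 + 12) = 24302 - 2*(82 + 12)² = 24302 - 2*94² = 24302 - 2*8836 = 24302 - 1*17672 = 24302 - 17672 = 6630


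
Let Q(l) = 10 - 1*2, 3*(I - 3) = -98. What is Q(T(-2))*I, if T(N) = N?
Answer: -712/3 ≈ -237.33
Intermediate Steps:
I = -89/3 (I = 3 + (⅓)*(-98) = 3 - 98/3 = -89/3 ≈ -29.667)
Q(l) = 8 (Q(l) = 10 - 2 = 8)
Q(T(-2))*I = 8*(-89/3) = -712/3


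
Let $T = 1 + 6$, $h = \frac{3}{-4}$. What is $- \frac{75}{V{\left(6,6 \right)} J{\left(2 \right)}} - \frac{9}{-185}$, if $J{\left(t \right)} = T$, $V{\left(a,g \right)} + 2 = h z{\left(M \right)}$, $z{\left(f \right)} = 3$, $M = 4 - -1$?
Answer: $\frac{56571}{22015} \approx 2.5697$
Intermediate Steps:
$M = 5$ ($M = 4 + 1 = 5$)
$h = - \frac{3}{4}$ ($h = 3 \left(- \frac{1}{4}\right) = - \frac{3}{4} \approx -0.75$)
$V{\left(a,g \right)} = - \frac{17}{4}$ ($V{\left(a,g \right)} = -2 - \frac{9}{4} = - \frac{17}{4}$)
$T = 7$
$J{\left(t \right)} = 7$
$- \frac{75}{V{\left(6,6 \right)} J{\left(2 \right)}} - \frac{9}{-185} = - \frac{75}{\left(- \frac{17}{4}\right) 7} - \frac{9}{-185} = - \frac{75}{- \frac{119}{4}} - - \frac{9}{185} = \left(-75\right) \left(- \frac{4}{119}\right) + \frac{9}{185} = \frac{300}{119} + \frac{9}{185} = \frac{56571}{22015}$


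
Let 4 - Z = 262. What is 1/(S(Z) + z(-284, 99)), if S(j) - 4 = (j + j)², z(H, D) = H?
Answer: 1/265976 ≈ 3.7597e-6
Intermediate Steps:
Z = -258 (Z = 4 - 1*262 = 4 - 262 = -258)
S(j) = 4 + 4*j² (S(j) = 4 + (j + j)² = 4 + (2*j)² = 4 + 4*j²)
1/(S(Z) + z(-284, 99)) = 1/((4 + 4*(-258)²) - 284) = 1/((4 + 4*66564) - 284) = 1/((4 + 266256) - 284) = 1/(266260 - 284) = 1/265976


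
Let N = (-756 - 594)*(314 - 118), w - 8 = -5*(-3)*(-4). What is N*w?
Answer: 13759200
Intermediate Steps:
w = -52 (w = 8 - 5*(-3)*(-4) = 8 + 15*(-4) = 8 - 60 = -52)
N = -264600 (N = -1350*196 = -264600)
N*w = -264600*(-52) = 13759200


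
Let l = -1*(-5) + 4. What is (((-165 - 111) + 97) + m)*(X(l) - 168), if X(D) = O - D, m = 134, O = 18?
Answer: 7155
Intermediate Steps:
l = 9 (l = 5 + 4 = 9)
X(D) = 18 - D
(((-165 - 111) + 97) + m)*(X(l) - 168) = (((-165 - 111) + 97) + 134)*((18 - 1*9) - 168) = ((-276 + 97) + 134)*((18 - 9) - 168) = (-179 + 134)*(9 - 168) = -45*(-159) = 7155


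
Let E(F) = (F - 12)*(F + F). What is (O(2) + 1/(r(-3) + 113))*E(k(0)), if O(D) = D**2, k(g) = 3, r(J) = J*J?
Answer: -13203/61 ≈ -216.44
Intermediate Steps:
r(J) = J**2
E(F) = 2*F*(-12 + F) (E(F) = (-12 + F)*(2*F) = 2*F*(-12 + F))
(O(2) + 1/(r(-3) + 113))*E(k(0)) = (2**2 + 1/((-3)**2 + 113))*(2*3*(-12 + 3)) = (4 + 1/(9 + 113))*(2*3*(-9)) = (4 + 1/122)*(-54) = (489/122)*(-54) = -13203/61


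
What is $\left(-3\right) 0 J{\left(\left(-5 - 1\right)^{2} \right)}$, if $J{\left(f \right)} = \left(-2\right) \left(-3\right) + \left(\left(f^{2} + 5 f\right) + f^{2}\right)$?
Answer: $0$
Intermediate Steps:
$J{\left(f \right)} = 6 + 2 f^{2} + 5 f$ ($J{\left(f \right)} = 6 + \left(2 f^{2} + 5 f\right) = 6 + 2 f^{2} + 5 f$)
$\left(-3\right) 0 J{\left(\left(-5 - 1\right)^{2} \right)} = \left(-3\right) 0 \left(6 + 2 \left(\left(-5 - 1\right)^{2}\right)^{2} + 5 \left(-5 - 1\right)^{2}\right) = 0 \left(6 + 2 \left(\left(-6\right)^{2}\right)^{2} + 5 \left(-6\right)^{2}\right) = 0 \left(6 + 2 \cdot 36^{2} + 5 \cdot 36\right) = 0 \left(6 + 2 \cdot 1296 + 180\right) = 0 \left(6 + 2592 + 180\right) = 0 \cdot 2778 = 0$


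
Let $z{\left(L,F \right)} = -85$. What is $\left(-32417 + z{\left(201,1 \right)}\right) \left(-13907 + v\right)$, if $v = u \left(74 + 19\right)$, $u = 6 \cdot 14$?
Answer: $198099690$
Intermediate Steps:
$u = 84$
$v = 7812$ ($v = 84 \left(74 + 19\right) = 84 \cdot 93 = 7812$)
$\left(-32417 + z{\left(201,1 \right)}\right) \left(-13907 + v\right) = \left(-32417 - 85\right) \left(-13907 + 7812\right) = \left(-32502\right) \left(-6095\right) = 198099690$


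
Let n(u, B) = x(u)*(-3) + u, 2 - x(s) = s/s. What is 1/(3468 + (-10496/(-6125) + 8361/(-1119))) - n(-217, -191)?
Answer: 1740185593885/7909924133 ≈ 220.00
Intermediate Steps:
x(s) = 1 (x(s) = 2 - s/s = 2 - 1*1 = 2 - 1 = 1)
n(u, B) = -3 + u (n(u, B) = 1*(-3) + u = -3 + u)
1/(3468 + (-10496/(-6125) + 8361/(-1119))) - n(-217, -191) = 1/(3468 + (-10496/(-6125) + 8361/(-1119))) - (-3 - 217) = 1/(3468 + (-10496*(-1/6125) + 8361*(-1/1119))) - 1*(-220) = 1/(3468 + (10496/6125 - 2787/373)) + 220 = 1/(3468 - 13155367/2284625) + 220 = 1/(7909924133/2284625) + 220 = 2284625/7909924133 + 220 = 1740185593885/7909924133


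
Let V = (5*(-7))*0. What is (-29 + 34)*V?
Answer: 0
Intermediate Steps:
V = 0 (V = -35*0 = 0)
(-29 + 34)*V = (-29 + 34)*0 = 5*0 = 0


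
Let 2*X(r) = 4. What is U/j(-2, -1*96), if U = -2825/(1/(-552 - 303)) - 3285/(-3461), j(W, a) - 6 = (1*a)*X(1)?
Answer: -1393269360/107291 ≈ -12986.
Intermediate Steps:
X(r) = 2 (X(r) = (½)*4 = 2)
j(W, a) = 6 + 2*a (j(W, a) = 6 + (1*a)*2 = 6 + a*2 = 6 + 2*a)
U = 8359616160/3461 (U = -2825/(1/(-855)) - 3285*(-1/3461) = -2825/(-1/855) + 3285/3461 = -2825*(-855) + 3285/3461 = 2415375 + 3285/3461 = 8359616160/3461 ≈ 2.4154e+6)
U/j(-2, -1*96) = 8359616160/(3461*(6 + 2*(-1*96))) = 8359616160/(3461*(6 + 2*(-96))) = 8359616160/(3461*(6 - 192)) = (8359616160/3461)/(-186) = (8359616160/3461)*(-1/186) = -1393269360/107291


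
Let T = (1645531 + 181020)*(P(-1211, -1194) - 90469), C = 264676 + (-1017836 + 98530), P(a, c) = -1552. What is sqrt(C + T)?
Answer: I*sqrt(168081704201) ≈ 4.0998e+5*I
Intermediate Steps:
C = -654630 (C = 264676 - 919306 = -654630)
T = -168081049571 (T = (1645531 + 181020)*(-1552 - 90469) = 1826551*(-92021) = -168081049571)
sqrt(C + T) = sqrt(-654630 - 168081049571) = sqrt(-168081704201) = I*sqrt(168081704201)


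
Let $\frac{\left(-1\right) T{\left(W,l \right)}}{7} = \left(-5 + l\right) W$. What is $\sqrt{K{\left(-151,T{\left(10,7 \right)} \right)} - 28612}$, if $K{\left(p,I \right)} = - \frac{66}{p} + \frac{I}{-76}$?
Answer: $\frac{i \sqrt{235491218141}}{2869} \approx 169.14 i$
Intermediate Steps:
$T{\left(W,l \right)} = - 7 W \left(-5 + l\right)$ ($T{\left(W,l \right)} = - 7 \left(-5 + l\right) W = - 7 W \left(-5 + l\right)$)
$K{\left(p,I \right)} = - \frac{66}{p} - \frac{I}{76}$ ($K{\left(p,I \right)} = - \frac{66}{p} + I \left(- \frac{1}{76}\right) = - \frac{66}{p} - \frac{I}{76}$)
$\sqrt{K{\left(-151,T{\left(10,7 \right)} \right)} - 28612} = \sqrt{\left(- \frac{66}{-151} - \frac{7 \cdot 10 \left(5 - 7\right)}{76}\right) - 28612} = \sqrt{\left(\left(-66\right) \left(- \frac{1}{151}\right) - \frac{7 \cdot 10 \left(5 - 7\right)}{76}\right) - 28612} = \sqrt{\left(\frac{66}{151} - \frac{7 \cdot 10 \left(-2\right)}{76}\right) - 28612} = \sqrt{\left(\frac{66}{151} - - \frac{35}{19}\right) - 28612} = \sqrt{\left(\frac{66}{151} + \frac{35}{19}\right) - 28612} = \sqrt{\frac{6539}{2869} - 28612} = \sqrt{- \frac{82081289}{2869}} = \frac{i \sqrt{235491218141}}{2869}$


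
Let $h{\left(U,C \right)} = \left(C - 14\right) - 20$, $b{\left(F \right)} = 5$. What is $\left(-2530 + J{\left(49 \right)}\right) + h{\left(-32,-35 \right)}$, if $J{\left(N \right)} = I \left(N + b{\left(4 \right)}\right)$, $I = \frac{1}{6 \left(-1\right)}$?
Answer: $-2608$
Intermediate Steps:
$h{\left(U,C \right)} = -34 + C$ ($h{\left(U,C \right)} = \left(-14 + C\right) - 20 = -34 + C$)
$I = - \frac{1}{6}$ ($I = \frac{1}{-6} = - \frac{1}{6} \approx -0.16667$)
$J{\left(N \right)} = - \frac{5}{6} - \frac{N}{6}$ ($J{\left(N \right)} = - \frac{N + 5}{6} = - \frac{5 + N}{6} = - \frac{5}{6} - \frac{N}{6}$)
$\left(-2530 + J{\left(49 \right)}\right) + h{\left(-32,-35 \right)} = \left(-2530 - 9\right) - 69 = -2539 - 69 = -2608$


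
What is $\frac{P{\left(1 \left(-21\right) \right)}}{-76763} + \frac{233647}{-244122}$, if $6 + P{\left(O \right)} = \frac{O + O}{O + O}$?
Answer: $- \frac{618421519}{646190934} \approx -0.95703$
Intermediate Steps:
$P{\left(O \right)} = -5$ ($P{\left(O \right)} = -6 + \frac{O + O}{O + O} = -6 + \frac{2 O}{2 O} = -6 + 2 O \frac{1}{2 O} = -6 + 1 = -5$)
$\frac{P{\left(1 \left(-21\right) \right)}}{-76763} + \frac{233647}{-244122} = - \frac{5}{-76763} + \frac{233647}{-244122} = \left(-5\right) \left(- \frac{1}{76763}\right) + 233647 \left(- \frac{1}{244122}\right) = \frac{5}{76763} - \frac{233647}{244122} = - \frac{618421519}{646190934}$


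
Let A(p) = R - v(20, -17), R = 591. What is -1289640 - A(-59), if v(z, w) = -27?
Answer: -1290258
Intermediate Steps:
A(p) = 618 (A(p) = 591 - 1*(-27) = 591 + 27 = 618)
-1289640 - A(-59) = -1289640 - 1*618 = -1289640 - 618 = -1290258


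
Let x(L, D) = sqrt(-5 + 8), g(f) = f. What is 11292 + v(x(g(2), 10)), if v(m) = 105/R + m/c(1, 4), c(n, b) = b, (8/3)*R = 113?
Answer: 1276276/113 + sqrt(3)/4 ≈ 11295.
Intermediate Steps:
R = 339/8 (R = (3/8)*113 = 339/8 ≈ 42.375)
x(L, D) = sqrt(3)
v(m) = 280/113 + m/4 (v(m) = 105/(339/8) + m/4 = 105*(8/339) + m*(1/4) = 280/113 + m/4)
11292 + v(x(g(2), 10)) = 11292 + (280/113 + sqrt(3)/4) = 1276276/113 + sqrt(3)/4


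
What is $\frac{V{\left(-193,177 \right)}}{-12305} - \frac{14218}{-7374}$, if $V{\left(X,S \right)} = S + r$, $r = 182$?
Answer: $\frac{86152612}{45368535} \approx 1.899$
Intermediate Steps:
$V{\left(X,S \right)} = 182 + S$ ($V{\left(X,S \right)} = S + 182 = 182 + S$)
$\frac{V{\left(-193,177 \right)}}{-12305} - \frac{14218}{-7374} = \frac{182 + 177}{-12305} - \frac{14218}{-7374} = 359 \left(- \frac{1}{12305}\right) - - \frac{7109}{3687} = - \frac{359}{12305} + \frac{7109}{3687} = \frac{86152612}{45368535}$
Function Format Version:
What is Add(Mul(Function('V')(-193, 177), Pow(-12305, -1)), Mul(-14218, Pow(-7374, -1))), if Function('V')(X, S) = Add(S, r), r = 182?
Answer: Rational(86152612, 45368535) ≈ 1.8990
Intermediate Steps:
Function('V')(X, S) = Add(182, S) (Function('V')(X, S) = Add(S, 182) = Add(182, S))
Add(Mul(Function('V')(-193, 177), Pow(-12305, -1)), Mul(-14218, Pow(-7374, -1))) = Add(Mul(Add(182, 177), Pow(-12305, -1)), Mul(-14218, Pow(-7374, -1))) = Add(Mul(359, Rational(-1, 12305)), Mul(-14218, Rational(-1, 7374))) = Add(Rational(-359, 12305), Rational(7109, 3687)) = Rational(86152612, 45368535)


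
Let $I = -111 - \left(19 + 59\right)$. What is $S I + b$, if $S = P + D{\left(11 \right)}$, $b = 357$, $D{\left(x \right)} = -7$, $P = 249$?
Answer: $-45381$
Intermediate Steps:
$I = -189$ ($I = -111 - 78 = -189$)
$S = 242$ ($S = 249 - 7 = 242$)
$S I + b = 242 \left(-189\right) + 357 = -45738 + 357 = -45381$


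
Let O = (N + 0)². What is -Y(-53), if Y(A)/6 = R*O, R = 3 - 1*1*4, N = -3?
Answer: 54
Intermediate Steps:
O = 9 (O = (-3 + 0)² = (-3)² = 9)
R = -1 (R = 3 - 1*4 = 3 - 4 = -1)
Y(A) = -54 (Y(A) = 6*(-1*9) = 6*(-9) = -54)
-Y(-53) = -1*(-54) = 54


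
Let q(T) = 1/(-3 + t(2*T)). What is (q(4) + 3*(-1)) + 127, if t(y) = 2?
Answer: 123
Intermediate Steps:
q(T) = -1 (q(T) = 1/(-3 + 2) = 1/(-1) = -1)
(q(4) + 3*(-1)) + 127 = (-1 + 3*(-1)) + 127 = (-1 - 3) + 127 = -4 + 127 = 123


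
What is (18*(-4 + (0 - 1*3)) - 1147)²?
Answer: 1620529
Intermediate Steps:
(18*(-4 + (0 - 1*3)) - 1147)² = (18*(-4 + (0 - 3)) - 1147)² = (18*(-4 - 3) - 1147)² = (18*(-7) - 1147)² = (-126 - 1147)² = (-1273)² = 1620529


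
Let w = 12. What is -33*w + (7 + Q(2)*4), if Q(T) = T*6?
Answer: -341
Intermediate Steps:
Q(T) = 6*T
-33*w + (7 + Q(2)*4) = -33*12 + (7 + (6*2)*4) = -396 + (7 + 12*4) = -396 + (7 + 48) = -396 + 55 = -341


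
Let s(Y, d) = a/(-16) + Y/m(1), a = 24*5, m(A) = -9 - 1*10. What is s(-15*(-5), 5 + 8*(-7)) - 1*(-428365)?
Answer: 16277435/38 ≈ 4.2835e+5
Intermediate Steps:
m(A) = -19 (m(A) = -9 - 10 = -19)
a = 120
s(Y, d) = -15/2 - Y/19 (s(Y, d) = 120/(-16) + Y/(-19) = 120*(-1/16) + Y*(-1/19) = -15/2 - Y/19)
s(-15*(-5), 5 + 8*(-7)) - 1*(-428365) = (-15/2 - (-15)*(-5)/19) - 1*(-428365) = (-15/2 - 1/19*75) + 428365 = (-15/2 - 75/19) + 428365 = -435/38 + 428365 = 16277435/38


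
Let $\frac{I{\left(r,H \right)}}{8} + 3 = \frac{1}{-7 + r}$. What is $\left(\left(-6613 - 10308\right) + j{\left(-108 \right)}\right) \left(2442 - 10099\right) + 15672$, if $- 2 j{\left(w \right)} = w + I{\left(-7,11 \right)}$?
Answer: $\frac{903505535}{7} \approx 1.2907 \cdot 10^{8}$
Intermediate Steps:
$I{\left(r,H \right)} = -24 + \frac{8}{-7 + r}$
$j{\left(w \right)} = \frac{86}{7} - \frac{w}{2}$ ($j{\left(w \right)} = - \frac{w + \frac{8 \left(22 - -21\right)}{-7 - 7}}{2} = - \frac{w + \frac{8 \left(22 + 21\right)}{-14}}{2} = - \frac{w + 8 \left(- \frac{1}{14}\right) 43}{2} = - \frac{w - \frac{172}{7}}{2} = - \frac{- \frac{172}{7} + w}{2} = \frac{86}{7} - \frac{w}{2}$)
$\left(\left(-6613 - 10308\right) + j{\left(-108 \right)}\right) \left(2442 - 10099\right) + 15672 = \left(\left(-6613 - 10308\right) + \left(\frac{86}{7} - -54\right)\right) \left(2442 - 10099\right) + 15672 = \left(\left(-6613 - 10308\right) + \left(\frac{86}{7} + 54\right)\right) \left(-7657\right) + 15672 = \left(-16921 + \frac{464}{7}\right) \left(-7657\right) + 15672 = \left(- \frac{117983}{7}\right) \left(-7657\right) + 15672 = \frac{903395831}{7} + 15672 = \frac{903505535}{7}$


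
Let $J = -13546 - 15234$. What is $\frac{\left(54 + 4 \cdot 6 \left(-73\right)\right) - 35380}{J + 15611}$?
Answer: $\frac{37078}{13169} \approx 2.8156$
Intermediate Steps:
$J = -28780$
$\frac{\left(54 + 4 \cdot 6 \left(-73\right)\right) - 35380}{J + 15611} = \frac{\left(54 + 4 \cdot 6 \left(-73\right)\right) - 35380}{-28780 + 15611} = \frac{\left(54 + 24 \left(-73\right)\right) - 35380}{-13169} = \left(\left(54 - 1752\right) - 35380\right) \left(- \frac{1}{13169}\right) = \left(-1698 - 35380\right) \left(- \frac{1}{13169}\right) = \left(-37078\right) \left(- \frac{1}{13169}\right) = \frac{37078}{13169}$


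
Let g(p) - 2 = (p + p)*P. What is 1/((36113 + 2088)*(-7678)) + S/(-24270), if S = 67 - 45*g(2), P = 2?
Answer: 28084165801/1779641909265 ≈ 0.015781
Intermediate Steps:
g(p) = 2 + 4*p (g(p) = 2 + (p + p)*2 = 2 + (2*p)*2 = 2 + 4*p)
S = -383 (S = 67 - 45*(2 + 4*2) = 67 - 45*(2 + 8) = 67 - 45*10 = 67 - 450 = -383)
1/((36113 + 2088)*(-7678)) + S/(-24270) = 1/((36113 + 2088)*(-7678)) - 383/(-24270) = -1/7678/38201 - 383*(-1/24270) = (1/38201)*(-1/7678) + 383/24270 = -1/293307278 + 383/24270 = 28084165801/1779641909265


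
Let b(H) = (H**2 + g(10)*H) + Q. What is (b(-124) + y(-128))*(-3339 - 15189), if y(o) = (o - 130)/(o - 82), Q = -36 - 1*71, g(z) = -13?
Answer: -10947787584/35 ≈ -3.1279e+8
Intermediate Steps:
Q = -107 (Q = -36 - 71 = -107)
b(H) = -107 + H**2 - 13*H (b(H) = (H**2 - 13*H) - 107 = -107 + H**2 - 13*H)
y(o) = (-130 + o)/(-82 + o)
(b(-124) + y(-128))*(-3339 - 15189) = ((-107 + (-124)**2 - 13*(-124)) + (-130 - 128)/(-82 - 128))*(-3339 - 15189) = ((-107 + 15376 + 1612) - 258/(-210))*(-18528) = (16881 - 1/210*(-258))*(-18528) = (16881 + 43/35)*(-18528) = (590878/35)*(-18528) = -10947787584/35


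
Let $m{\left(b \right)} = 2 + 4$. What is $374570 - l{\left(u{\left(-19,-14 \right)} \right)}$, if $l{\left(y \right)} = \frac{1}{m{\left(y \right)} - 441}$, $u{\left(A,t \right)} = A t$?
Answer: $\frac{162937951}{435} \approx 3.7457 \cdot 10^{5}$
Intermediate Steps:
$m{\left(b \right)} = 6$
$l{\left(y \right)} = - \frac{1}{435}$ ($l{\left(y \right)} = \frac{1}{6 - 441} = \frac{1}{-435} = - \frac{1}{435}$)
$374570 - l{\left(u{\left(-19,-14 \right)} \right)} = 374570 - - \frac{1}{435} = 374570 + \frac{1}{435} = \frac{162937951}{435}$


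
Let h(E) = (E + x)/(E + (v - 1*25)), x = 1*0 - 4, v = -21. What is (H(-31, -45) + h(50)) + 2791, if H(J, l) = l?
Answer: 5515/2 ≈ 2757.5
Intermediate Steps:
x = -4 (x = 0 - 4 = -4)
h(E) = (-4 + E)/(-46 + E) (h(E) = (E - 4)/(E + (-21 - 1*25)) = (-4 + E)/(E + (-21 - 25)) = (-4 + E)/(E - 46) = (-4 + E)/(-46 + E))
(H(-31, -45) + h(50)) + 2791 = (-45 + (-4 + 50)/(-46 + 50)) + 2791 = (-45 + 46/4) + 2791 = (-45 + (¼)*46) + 2791 = (-45 + 23/2) + 2791 = -67/2 + 2791 = 5515/2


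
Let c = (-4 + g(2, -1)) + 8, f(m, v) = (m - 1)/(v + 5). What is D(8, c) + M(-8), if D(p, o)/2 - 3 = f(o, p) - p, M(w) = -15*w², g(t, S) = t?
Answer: -12600/13 ≈ -969.23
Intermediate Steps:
f(m, v) = (-1 + m)/(5 + v)
c = 6 (c = (-4 + 2) + 8 = -2 + 8 = 6)
D(p, o) = 6 - 2*p + 2*(-1 + o)/(5 + p) (D(p, o) = 6 + 2*((-1 + o)/(5 + p) - p) = 6 + 2*(-p + (-1 + o)/(5 + p)) = 6 + (-2*p + 2*(-1 + o)/(5 + p)) = 6 - 2*p + 2*(-1 + o)/(5 + p))
D(8, c) + M(-8) = 2*(-1 + 6 + (3 - 1*8)*(5 + 8))/(5 + 8) - 15*(-8)² = 2*(-1 + 6 + (3 - 8)*13)/13 - 15*64 = 2*(1/13)*(-1 + 6 - 5*13) - 960 = 2*(1/13)*(-1 + 6 - 65) - 960 = 2*(1/13)*(-60) - 960 = -120/13 - 960 = -12600/13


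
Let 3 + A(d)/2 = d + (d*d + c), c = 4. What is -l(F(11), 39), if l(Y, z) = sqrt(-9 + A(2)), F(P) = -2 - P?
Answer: -sqrt(5) ≈ -2.2361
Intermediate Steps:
A(d) = 2 + 2*d + 2*d**2 (A(d) = -6 + 2*(d + (d*d + 4)) = -6 + 2*(d + (d**2 + 4)) = -6 + 2*(d + (4 + d**2)) = -6 + 2*(4 + d + d**2) = -6 + (8 + 2*d + 2*d**2) = 2 + 2*d + 2*d**2)
l(Y, z) = sqrt(5) (l(Y, z) = sqrt(-9 + (2 + 2*2 + 2*2**2)) = sqrt(-9 + (2 + 4 + 2*4)) = sqrt(-9 + (2 + 4 + 8)) = sqrt(-9 + 14) = sqrt(5))
-l(F(11), 39) = -sqrt(5)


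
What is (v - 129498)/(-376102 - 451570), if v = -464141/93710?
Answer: 12135721721/77561143120 ≈ 0.15647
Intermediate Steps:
v = -464141/93710 (v = -464141*1/93710 = -464141/93710 ≈ -4.9529)
(v - 129498)/(-376102 - 451570) = (-464141/93710 - 129498)/(-376102 - 451570) = -12135721721/93710/(-827672) = -12135721721/93710*(-1/827672) = 12135721721/77561143120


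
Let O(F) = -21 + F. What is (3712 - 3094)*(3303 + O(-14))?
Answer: 2019624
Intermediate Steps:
(3712 - 3094)*(3303 + O(-14)) = (3712 - 3094)*(3303 + (-21 - 14)) = 618*(3303 - 35) = 618*3268 = 2019624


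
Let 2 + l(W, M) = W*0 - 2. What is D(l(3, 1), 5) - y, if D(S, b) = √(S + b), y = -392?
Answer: 393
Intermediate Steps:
l(W, M) = -4 (l(W, M) = -2 + (W*0 - 2) = -2 + (0 - 2) = -2 - 2 = -4)
D(l(3, 1), 5) - y = √(-4 + 5) - 1*(-392) = √1 + 392 = 1 + 392 = 393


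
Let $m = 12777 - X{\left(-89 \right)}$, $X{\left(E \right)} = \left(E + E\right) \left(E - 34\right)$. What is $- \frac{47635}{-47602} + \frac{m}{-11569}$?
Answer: $\frac{985076749}{550707538} \approx 1.7887$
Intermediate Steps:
$X{\left(E \right)} = 2 E \left(-34 + E\right)$
$m = -9117$ ($m = 12777 - 2 \left(-89\right) \left(-34 - 89\right) = 12777 - 2 \left(-89\right) \left(-123\right) = 12777 - 21894 = -9117$)
$- \frac{47635}{-47602} + \frac{m}{-11569} = - \frac{47635}{-47602} - \frac{9117}{-11569} = \left(-47635\right) \left(- \frac{1}{47602}\right) - - \frac{9117}{11569} = \frac{47635}{47602} + \frac{9117}{11569} = \frac{985076749}{550707538}$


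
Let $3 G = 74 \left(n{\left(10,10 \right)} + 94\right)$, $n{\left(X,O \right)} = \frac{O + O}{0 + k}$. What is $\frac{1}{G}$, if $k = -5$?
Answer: $\frac{1}{2220} \approx 0.00045045$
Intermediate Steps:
$n{\left(X,O \right)} = - \frac{2 O}{5}$ ($n{\left(X,O \right)} = \frac{O + O}{0 - 5} = \frac{2 O}{-5} = 2 O \left(- \frac{1}{5}\right) = - \frac{2 O}{5}$)
$G = 2220$ ($G = \frac{74 \left(\left(- \frac{2}{5}\right) 10 + 94\right)}{3} = \frac{74 \left(-4 + 94\right)}{3} = \frac{74 \cdot 90}{3} = \frac{1}{3} \cdot 6660 = 2220$)
$\frac{1}{G} = \frac{1}{2220}$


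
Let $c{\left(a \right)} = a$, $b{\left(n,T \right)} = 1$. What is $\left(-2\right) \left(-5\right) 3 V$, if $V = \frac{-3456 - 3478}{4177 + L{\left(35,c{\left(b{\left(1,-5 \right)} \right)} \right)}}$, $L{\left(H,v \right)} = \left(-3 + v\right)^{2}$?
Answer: $- \frac{208020}{4181} \approx -49.754$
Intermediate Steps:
$V = - \frac{6934}{4181}$ ($V = \frac{-3456 - 3478}{4177 + \left(-3 + 1\right)^{2}} = - \frac{6934}{4177 + \left(-2\right)^{2}} = - \frac{6934}{4177 + 4} = - \frac{6934}{4181} \approx -1.6585$)
$\left(-2\right) \left(-5\right) 3 V = \left(-2\right) \left(-5\right) 3 \left(- \frac{6934}{4181}\right) = 10 \cdot 3 \left(- \frac{6934}{4181}\right) = 30 \left(- \frac{6934}{4181}\right) = - \frac{208020}{4181}$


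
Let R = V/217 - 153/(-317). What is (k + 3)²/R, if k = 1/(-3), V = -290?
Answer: -4402496/528561 ≈ -8.3292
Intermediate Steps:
k = -⅓ (k = 1*(-⅓) = -⅓ ≈ -0.33333)
R = -58729/68789 (R = -290/217 - 153/(-317) = -290*1/217 - 153*(-1/317) = -290/217 + 153/317 = -58729/68789 ≈ -0.85376)
(k + 3)²/R = (-⅓ + 3)²/(-58729/68789) = (8/3)²*(-68789/58729) = (64/9)*(-68789/58729) = -4402496/528561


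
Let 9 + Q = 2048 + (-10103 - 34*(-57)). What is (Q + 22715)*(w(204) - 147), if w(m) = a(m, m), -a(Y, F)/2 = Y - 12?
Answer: -8808759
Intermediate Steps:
a(Y, F) = 24 - 2*Y (a(Y, F) = -2*(Y - 12) = -2*(-12 + Y) = 24 - 2*Y)
w(m) = 24 - 2*m
Q = -6126 (Q = -9 + (2048 + (-10103 - 34*(-57))) = -9 + (2048 + (-10103 + 1938)) = -9 + (2048 - 8165) = -9 - 6117 = -6126)
(Q + 22715)*(w(204) - 147) = (-6126 + 22715)*((24 - 2*204) - 147) = 16589*((24 - 408) - 147) = 16589*(-384 - 147) = 16589*(-531) = -8808759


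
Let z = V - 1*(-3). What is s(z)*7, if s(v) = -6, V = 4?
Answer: -42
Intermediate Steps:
z = 7 (z = 4 - 1*(-3) = 4 + 3 = 7)
s(z)*7 = -6*7 = -42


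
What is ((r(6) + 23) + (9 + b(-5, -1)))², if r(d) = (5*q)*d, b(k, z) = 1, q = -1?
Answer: 9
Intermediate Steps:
r(d) = -5*d (r(d) = (5*(-1))*d = -5*d)
((r(6) + 23) + (9 + b(-5, -1)))² = ((-5*6 + 23) + (9 + 1))² = ((-30 + 23) + 10)² = (-7 + 10)² = 3² = 9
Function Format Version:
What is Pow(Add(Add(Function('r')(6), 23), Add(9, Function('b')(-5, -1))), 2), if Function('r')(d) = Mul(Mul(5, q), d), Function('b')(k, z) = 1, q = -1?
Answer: 9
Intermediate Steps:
Function('r')(d) = Mul(-5, d) (Function('r')(d) = Mul(Mul(5, -1), d) = Mul(-5, d))
Pow(Add(Add(Function('r')(6), 23), Add(9, Function('b')(-5, -1))), 2) = Pow(Add(Add(Mul(-5, 6), 23), Add(9, 1)), 2) = Pow(Add(Add(-30, 23), 10), 2) = Pow(Add(-7, 10), 2) = Pow(3, 2) = 9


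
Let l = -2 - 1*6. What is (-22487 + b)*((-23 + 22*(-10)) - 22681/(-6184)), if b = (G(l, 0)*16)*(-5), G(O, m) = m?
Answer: 33281457097/6184 ≈ 5.3819e+6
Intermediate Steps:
l = -8 (l = -2 - 6 = -8)
b = 0 (b = (0*16)*(-5) = 0*(-5) = 0)
(-22487 + b)*((-23 + 22*(-10)) - 22681/(-6184)) = (-22487 + 0)*((-23 + 22*(-10)) - 22681/(-6184)) = -22487*((-23 - 220) - 22681*(-1/6184)) = -22487*(-243 + 22681/6184) = -22487*(-1480031/6184) = 33281457097/6184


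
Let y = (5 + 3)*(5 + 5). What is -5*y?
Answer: -400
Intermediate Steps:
y = 80 (y = 8*10 = 80)
-5*y = -5*80 = -400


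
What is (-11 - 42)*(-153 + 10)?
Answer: 7579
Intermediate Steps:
(-11 - 42)*(-153 + 10) = -53*(-143) = 7579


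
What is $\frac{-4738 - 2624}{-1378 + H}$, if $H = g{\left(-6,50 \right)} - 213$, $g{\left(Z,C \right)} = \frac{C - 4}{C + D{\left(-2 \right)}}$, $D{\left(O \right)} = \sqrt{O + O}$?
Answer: $\frac{7328068542}{1582752785} - \frac{169326 i}{1582752785} \approx 4.63 - 0.00010698 i$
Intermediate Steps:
$D{\left(O \right)} = \sqrt{2} \sqrt{O}$ ($D{\left(O \right)} = \sqrt{2 O} = \sqrt{2} \sqrt{O}$)
$g{\left(Z,C \right)} = \frac{-4 + C}{C + 2 i}$ ($g{\left(Z,C \right)} = \frac{C - 4}{C + \sqrt{2} \sqrt{-2}} = \frac{-4 + C}{C + \sqrt{2} i \sqrt{2}} = \frac{-4 + C}{C + 2 i}$)
$H = -213 + \frac{23 \left(50 - 2 i\right)}{1252}$ ($H = \frac{-4 + 50}{50 + 2 i} - 213 = \frac{50 - 2 i}{2504} \cdot 46 - 213 = \frac{23 \left(50 - 2 i\right)}{1252} - 213 = -213 + \frac{23 \left(50 - 2 i\right)}{1252} \approx -212.08 - 0.036741 i$)
$\frac{-4738 - 2624}{-1378 + H} = \frac{-4738 - 2624}{-1378 - \left(\frac{132763}{626} + \frac{23 i}{626}\right)} = - \frac{7362}{- \frac{995391}{626} - \frac{23 i}{626}} = - 7362 \frac{626 \left(- \frac{995391}{626} + \frac{23 i}{626}\right)}{1582752785} = - \frac{4608612 \left(- \frac{995391}{626} + \frac{23 i}{626}\right)}{1582752785}$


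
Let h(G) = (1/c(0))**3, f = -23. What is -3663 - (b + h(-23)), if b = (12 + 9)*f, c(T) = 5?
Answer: -397501/125 ≈ -3180.0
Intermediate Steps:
b = -483 (b = (12 + 9)*(-23) = 21*(-23) = -483)
h(G) = 1/125 (h(G) = (1/5)**3 = 1/125)
-3663 - (b + h(-23)) = -3663 - (-483 + 1/125) = -3663 - 1*(-60374/125) = -3663 + 60374/125 = -397501/125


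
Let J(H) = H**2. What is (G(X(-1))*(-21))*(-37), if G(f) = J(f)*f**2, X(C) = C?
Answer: 777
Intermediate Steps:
G(f) = f**4 (G(f) = f**2*f**2 = f**4)
(G(X(-1))*(-21))*(-37) = ((-1)**4*(-21))*(-37) = (1*(-21))*(-37) = -21*(-37) = 777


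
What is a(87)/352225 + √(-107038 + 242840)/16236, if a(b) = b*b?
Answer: 7569/352225 + √135802/16236 ≈ 0.044186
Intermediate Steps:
a(b) = b²
a(87)/352225 + √(-107038 + 242840)/16236 = 87²/352225 + √(-107038 + 242840)/16236 = 7569*(1/352225) + √135802*(1/16236) = 7569/352225 + √135802/16236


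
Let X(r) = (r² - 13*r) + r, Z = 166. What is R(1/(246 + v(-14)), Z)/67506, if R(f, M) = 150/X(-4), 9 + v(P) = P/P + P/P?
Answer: 25/720064 ≈ 3.4719e-5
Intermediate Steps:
X(r) = r² - 12*r
v(P) = -7 (v(P) = -9 + (P/P + P/P) = -9 + (1 + 1) = -9 + 2 = -7)
R(f, M) = 75/32 (R(f, M) = 150/((-4*(-12 - 4))) = 150/((-4*(-16))) = 150/64 = 150*(1/64) = 75/32)
R(1/(246 + v(-14)), Z)/67506 = (75/32)/67506 = (75/32)*(1/67506) = 25/720064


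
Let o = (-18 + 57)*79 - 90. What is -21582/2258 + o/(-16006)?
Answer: -176097585/18070774 ≈ -9.7449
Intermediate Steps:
o = 2991 (o = 39*79 - 90 = 3081 - 90 = 2991)
-21582/2258 + o/(-16006) = -21582/2258 + 2991/(-16006) = -21582*1/2258 + 2991*(-1/16006) = -10791/1129 - 2991/16006 = -176097585/18070774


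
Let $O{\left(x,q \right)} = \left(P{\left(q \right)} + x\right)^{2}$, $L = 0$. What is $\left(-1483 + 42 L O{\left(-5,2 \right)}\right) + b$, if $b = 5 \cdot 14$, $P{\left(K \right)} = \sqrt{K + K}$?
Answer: $-1413$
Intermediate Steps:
$P{\left(K \right)} = \sqrt{2} \sqrt{K}$ ($P{\left(K \right)} = \sqrt{2 K} = \sqrt{2} \sqrt{K}$)
$O{\left(x,q \right)} = \left(x + \sqrt{2} \sqrt{q}\right)^{2}$ ($O{\left(x,q \right)} = \left(\sqrt{2} \sqrt{q} + x\right)^{2} = \left(x + \sqrt{2} \sqrt{q}\right)^{2}$)
$b = 70$
$\left(-1483 + 42 L O{\left(-5,2 \right)}\right) + b = \left(-1483 + 42 \cdot 0 \left(-5 + \sqrt{2} \sqrt{2}\right)^{2}\right) + 70 = \left(-1483 + 42 \cdot 0 \left(-5 + 2\right)^{2}\right) + 70 = \left(-1483 + 42 \cdot 0 \left(-3\right)^{2}\right) + 70 = \left(-1483 + 42 \cdot 0 \cdot 9\right) + 70 = \left(-1483 + 42 \cdot 0\right) + 70 = \left(-1483 + 0\right) + 70 = -1483 + 70 = -1413$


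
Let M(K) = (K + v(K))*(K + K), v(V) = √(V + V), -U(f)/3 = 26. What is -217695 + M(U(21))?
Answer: -205527 - 312*I*√39 ≈ -2.0553e+5 - 1948.4*I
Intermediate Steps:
U(f) = -78 (U(f) = -3*26 = -78)
v(V) = √2*√V (v(V) = √(2*V) = √2*√V)
M(K) = 2*K*(K + √2*√K) (M(K) = (K + √2*√K)*(K + K) = (K + √2*√K)*(2*K) = 2*K*(K + √2*√K))
-217695 + M(U(21)) = -217695 + 2*(-78)*(-78 + √2*√(-78)) = -217695 + 2*(-78)*(-78 + √2*(I*√78)) = -217695 + 2*(-78)*(-78 + 2*I*√39) = -217695 + (12168 - 312*I*√39) = -205527 - 312*I*√39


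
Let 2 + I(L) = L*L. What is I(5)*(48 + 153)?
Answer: 4623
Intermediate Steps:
I(L) = -2 + L**2 (I(L) = -2 + L*L = -2 + L**2)
I(5)*(48 + 153) = (-2 + 5**2)*(48 + 153) = (-2 + 25)*201 = 23*201 = 4623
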